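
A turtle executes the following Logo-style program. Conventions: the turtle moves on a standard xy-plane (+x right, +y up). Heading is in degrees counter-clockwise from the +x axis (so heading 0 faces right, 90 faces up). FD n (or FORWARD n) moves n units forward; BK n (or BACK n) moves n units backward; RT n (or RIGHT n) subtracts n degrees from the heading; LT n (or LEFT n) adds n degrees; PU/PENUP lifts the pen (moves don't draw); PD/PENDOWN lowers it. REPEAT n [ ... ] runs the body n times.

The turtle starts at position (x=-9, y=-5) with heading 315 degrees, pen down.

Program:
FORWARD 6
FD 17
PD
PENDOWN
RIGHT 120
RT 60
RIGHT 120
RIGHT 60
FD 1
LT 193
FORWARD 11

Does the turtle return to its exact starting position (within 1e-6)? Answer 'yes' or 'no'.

Answer: no

Derivation:
Executing turtle program step by step:
Start: pos=(-9,-5), heading=315, pen down
FD 6: (-9,-5) -> (-4.757,-9.243) [heading=315, draw]
FD 17: (-4.757,-9.243) -> (7.263,-21.263) [heading=315, draw]
PD: pen down
PD: pen down
RT 120: heading 315 -> 195
RT 60: heading 195 -> 135
RT 120: heading 135 -> 15
RT 60: heading 15 -> 315
FD 1: (7.263,-21.263) -> (7.971,-21.971) [heading=315, draw]
LT 193: heading 315 -> 148
FD 11: (7.971,-21.971) -> (-1.358,-16.141) [heading=148, draw]
Final: pos=(-1.358,-16.141), heading=148, 4 segment(s) drawn

Start position: (-9, -5)
Final position: (-1.358, -16.141)
Distance = 13.51; >= 1e-6 -> NOT closed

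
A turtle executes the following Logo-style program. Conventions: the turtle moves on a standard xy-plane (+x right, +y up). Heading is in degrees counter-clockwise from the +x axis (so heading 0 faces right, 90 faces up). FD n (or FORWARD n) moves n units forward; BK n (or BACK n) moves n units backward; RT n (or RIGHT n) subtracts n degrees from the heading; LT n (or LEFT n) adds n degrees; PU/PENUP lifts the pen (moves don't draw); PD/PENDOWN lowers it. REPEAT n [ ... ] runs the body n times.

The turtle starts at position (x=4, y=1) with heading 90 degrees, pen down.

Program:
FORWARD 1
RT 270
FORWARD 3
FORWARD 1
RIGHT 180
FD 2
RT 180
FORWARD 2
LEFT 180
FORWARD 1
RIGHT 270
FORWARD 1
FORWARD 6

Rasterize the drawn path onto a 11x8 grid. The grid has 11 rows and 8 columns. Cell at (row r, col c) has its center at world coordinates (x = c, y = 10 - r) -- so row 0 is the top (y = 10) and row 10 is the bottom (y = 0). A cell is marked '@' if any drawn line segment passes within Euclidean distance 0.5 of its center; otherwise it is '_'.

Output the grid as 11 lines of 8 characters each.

Answer: ________
_@______
_@______
_@______
_@______
_@______
_@______
_@______
@@@@@___
____@___
________

Derivation:
Segment 0: (4,1) -> (4,2)
Segment 1: (4,2) -> (1,2)
Segment 2: (1,2) -> (0,2)
Segment 3: (0,2) -> (2,2)
Segment 4: (2,2) -> (0,2)
Segment 5: (0,2) -> (1,2)
Segment 6: (1,2) -> (1,3)
Segment 7: (1,3) -> (1,9)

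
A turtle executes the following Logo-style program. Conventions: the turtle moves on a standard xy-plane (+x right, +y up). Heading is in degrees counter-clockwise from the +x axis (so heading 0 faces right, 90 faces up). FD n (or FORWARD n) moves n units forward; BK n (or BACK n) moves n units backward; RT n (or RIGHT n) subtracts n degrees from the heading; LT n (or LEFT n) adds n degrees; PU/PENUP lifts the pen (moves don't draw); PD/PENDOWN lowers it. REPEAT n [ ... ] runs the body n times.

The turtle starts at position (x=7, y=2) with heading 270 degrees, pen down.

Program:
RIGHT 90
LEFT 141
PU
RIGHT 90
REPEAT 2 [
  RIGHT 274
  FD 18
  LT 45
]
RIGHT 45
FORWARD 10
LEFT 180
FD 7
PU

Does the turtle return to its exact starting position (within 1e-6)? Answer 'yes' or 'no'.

Answer: no

Derivation:
Executing turtle program step by step:
Start: pos=(7,2), heading=270, pen down
RT 90: heading 270 -> 180
LT 141: heading 180 -> 321
PU: pen up
RT 90: heading 321 -> 231
REPEAT 2 [
  -- iteration 1/2 --
  RT 274: heading 231 -> 317
  FD 18: (7,2) -> (20.164,-10.276) [heading=317, move]
  LT 45: heading 317 -> 2
  -- iteration 2/2 --
  RT 274: heading 2 -> 88
  FD 18: (20.164,-10.276) -> (20.793,7.713) [heading=88, move]
  LT 45: heading 88 -> 133
]
RT 45: heading 133 -> 88
FD 10: (20.793,7.713) -> (21.142,17.707) [heading=88, move]
LT 180: heading 88 -> 268
FD 7: (21.142,17.707) -> (20.897,10.711) [heading=268, move]
PU: pen up
Final: pos=(20.897,10.711), heading=268, 0 segment(s) drawn

Start position: (7, 2)
Final position: (20.897, 10.711)
Distance = 16.402; >= 1e-6 -> NOT closed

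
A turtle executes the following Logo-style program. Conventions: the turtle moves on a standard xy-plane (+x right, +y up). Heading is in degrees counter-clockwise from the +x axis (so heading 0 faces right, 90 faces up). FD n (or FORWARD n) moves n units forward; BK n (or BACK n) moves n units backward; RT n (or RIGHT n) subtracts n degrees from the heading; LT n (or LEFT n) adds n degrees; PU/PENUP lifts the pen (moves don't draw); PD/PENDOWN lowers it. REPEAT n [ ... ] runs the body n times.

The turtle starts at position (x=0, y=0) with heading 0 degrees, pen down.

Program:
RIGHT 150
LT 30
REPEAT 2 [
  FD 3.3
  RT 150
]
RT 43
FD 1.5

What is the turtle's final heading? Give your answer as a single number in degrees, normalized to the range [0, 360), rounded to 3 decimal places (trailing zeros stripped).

Executing turtle program step by step:
Start: pos=(0,0), heading=0, pen down
RT 150: heading 0 -> 210
LT 30: heading 210 -> 240
REPEAT 2 [
  -- iteration 1/2 --
  FD 3.3: (0,0) -> (-1.65,-2.858) [heading=240, draw]
  RT 150: heading 240 -> 90
  -- iteration 2/2 --
  FD 3.3: (-1.65,-2.858) -> (-1.65,0.442) [heading=90, draw]
  RT 150: heading 90 -> 300
]
RT 43: heading 300 -> 257
FD 1.5: (-1.65,0.442) -> (-1.987,-1.019) [heading=257, draw]
Final: pos=(-1.987,-1.019), heading=257, 3 segment(s) drawn

Answer: 257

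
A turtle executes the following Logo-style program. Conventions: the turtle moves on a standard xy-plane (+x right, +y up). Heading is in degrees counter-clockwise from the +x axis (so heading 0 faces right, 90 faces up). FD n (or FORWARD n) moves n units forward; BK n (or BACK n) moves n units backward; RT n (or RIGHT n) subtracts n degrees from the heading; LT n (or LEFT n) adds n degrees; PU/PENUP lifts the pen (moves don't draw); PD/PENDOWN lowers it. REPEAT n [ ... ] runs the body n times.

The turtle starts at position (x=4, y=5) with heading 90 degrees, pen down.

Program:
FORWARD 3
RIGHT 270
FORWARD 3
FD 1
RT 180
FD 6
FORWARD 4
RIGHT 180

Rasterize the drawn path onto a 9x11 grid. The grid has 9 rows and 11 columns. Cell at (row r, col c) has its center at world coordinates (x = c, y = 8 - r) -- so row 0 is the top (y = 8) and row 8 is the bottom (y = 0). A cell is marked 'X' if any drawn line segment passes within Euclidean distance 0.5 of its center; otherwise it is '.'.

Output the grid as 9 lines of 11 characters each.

Segment 0: (4,5) -> (4,8)
Segment 1: (4,8) -> (1,8)
Segment 2: (1,8) -> (0,8)
Segment 3: (0,8) -> (6,8)
Segment 4: (6,8) -> (10,8)

Answer: XXXXXXXXXXX
....X......
....X......
....X......
...........
...........
...........
...........
...........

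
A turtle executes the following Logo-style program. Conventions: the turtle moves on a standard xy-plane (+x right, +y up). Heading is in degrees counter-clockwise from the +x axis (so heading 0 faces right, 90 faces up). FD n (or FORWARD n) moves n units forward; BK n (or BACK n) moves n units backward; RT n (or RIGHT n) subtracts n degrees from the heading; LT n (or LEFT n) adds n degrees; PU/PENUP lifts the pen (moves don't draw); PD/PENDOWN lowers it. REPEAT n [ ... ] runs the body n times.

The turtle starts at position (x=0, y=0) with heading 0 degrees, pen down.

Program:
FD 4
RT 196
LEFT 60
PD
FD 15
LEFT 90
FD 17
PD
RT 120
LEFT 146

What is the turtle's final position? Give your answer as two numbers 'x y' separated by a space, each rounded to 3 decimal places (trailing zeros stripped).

Executing turtle program step by step:
Start: pos=(0,0), heading=0, pen down
FD 4: (0,0) -> (4,0) [heading=0, draw]
RT 196: heading 0 -> 164
LT 60: heading 164 -> 224
PD: pen down
FD 15: (4,0) -> (-6.79,-10.42) [heading=224, draw]
LT 90: heading 224 -> 314
FD 17: (-6.79,-10.42) -> (5.019,-22.649) [heading=314, draw]
PD: pen down
RT 120: heading 314 -> 194
LT 146: heading 194 -> 340
Final: pos=(5.019,-22.649), heading=340, 3 segment(s) drawn

Answer: 5.019 -22.649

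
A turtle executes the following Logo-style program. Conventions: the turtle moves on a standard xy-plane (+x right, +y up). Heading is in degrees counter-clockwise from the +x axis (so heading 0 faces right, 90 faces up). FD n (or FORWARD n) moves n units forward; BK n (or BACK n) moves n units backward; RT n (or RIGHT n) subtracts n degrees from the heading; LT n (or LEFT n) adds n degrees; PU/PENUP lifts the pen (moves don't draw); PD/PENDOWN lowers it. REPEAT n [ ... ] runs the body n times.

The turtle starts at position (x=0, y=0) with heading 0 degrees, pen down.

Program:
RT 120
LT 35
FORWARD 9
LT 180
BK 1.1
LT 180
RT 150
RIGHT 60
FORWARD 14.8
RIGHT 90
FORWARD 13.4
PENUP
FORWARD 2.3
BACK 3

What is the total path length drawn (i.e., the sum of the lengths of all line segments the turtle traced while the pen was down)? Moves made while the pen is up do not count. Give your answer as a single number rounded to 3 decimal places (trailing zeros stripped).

Executing turtle program step by step:
Start: pos=(0,0), heading=0, pen down
RT 120: heading 0 -> 240
LT 35: heading 240 -> 275
FD 9: (0,0) -> (0.784,-8.966) [heading=275, draw]
LT 180: heading 275 -> 95
BK 1.1: (0.784,-8.966) -> (0.88,-10.062) [heading=95, draw]
LT 180: heading 95 -> 275
RT 150: heading 275 -> 125
RT 60: heading 125 -> 65
FD 14.8: (0.88,-10.062) -> (7.135,3.352) [heading=65, draw]
RT 90: heading 65 -> 335
FD 13.4: (7.135,3.352) -> (19.28,-2.311) [heading=335, draw]
PU: pen up
FD 2.3: (19.28,-2.311) -> (21.364,-3.283) [heading=335, move]
BK 3: (21.364,-3.283) -> (18.645,-2.015) [heading=335, move]
Final: pos=(18.645,-2.015), heading=335, 4 segment(s) drawn

Segment lengths:
  seg 1: (0,0) -> (0.784,-8.966), length = 9
  seg 2: (0.784,-8.966) -> (0.88,-10.062), length = 1.1
  seg 3: (0.88,-10.062) -> (7.135,3.352), length = 14.8
  seg 4: (7.135,3.352) -> (19.28,-2.311), length = 13.4
Total = 38.3

Answer: 38.3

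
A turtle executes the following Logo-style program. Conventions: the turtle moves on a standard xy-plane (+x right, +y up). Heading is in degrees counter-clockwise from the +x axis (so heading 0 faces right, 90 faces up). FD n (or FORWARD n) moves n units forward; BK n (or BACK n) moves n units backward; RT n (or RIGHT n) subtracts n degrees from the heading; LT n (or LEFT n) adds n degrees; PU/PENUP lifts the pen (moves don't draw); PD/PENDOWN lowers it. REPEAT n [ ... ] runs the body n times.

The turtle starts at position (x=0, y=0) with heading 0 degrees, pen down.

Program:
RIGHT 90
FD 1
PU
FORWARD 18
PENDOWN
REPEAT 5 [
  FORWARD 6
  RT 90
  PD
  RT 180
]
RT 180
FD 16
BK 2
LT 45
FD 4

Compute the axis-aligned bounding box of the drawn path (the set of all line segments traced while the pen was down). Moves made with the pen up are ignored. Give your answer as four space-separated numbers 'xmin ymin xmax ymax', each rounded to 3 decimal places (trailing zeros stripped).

Answer: -16.828 -27.828 6 0

Derivation:
Executing turtle program step by step:
Start: pos=(0,0), heading=0, pen down
RT 90: heading 0 -> 270
FD 1: (0,0) -> (0,-1) [heading=270, draw]
PU: pen up
FD 18: (0,-1) -> (0,-19) [heading=270, move]
PD: pen down
REPEAT 5 [
  -- iteration 1/5 --
  FD 6: (0,-19) -> (0,-25) [heading=270, draw]
  RT 90: heading 270 -> 180
  PD: pen down
  RT 180: heading 180 -> 0
  -- iteration 2/5 --
  FD 6: (0,-25) -> (6,-25) [heading=0, draw]
  RT 90: heading 0 -> 270
  PD: pen down
  RT 180: heading 270 -> 90
  -- iteration 3/5 --
  FD 6: (6,-25) -> (6,-19) [heading=90, draw]
  RT 90: heading 90 -> 0
  PD: pen down
  RT 180: heading 0 -> 180
  -- iteration 4/5 --
  FD 6: (6,-19) -> (0,-19) [heading=180, draw]
  RT 90: heading 180 -> 90
  PD: pen down
  RT 180: heading 90 -> 270
  -- iteration 5/5 --
  FD 6: (0,-19) -> (0,-25) [heading=270, draw]
  RT 90: heading 270 -> 180
  PD: pen down
  RT 180: heading 180 -> 0
]
RT 180: heading 0 -> 180
FD 16: (0,-25) -> (-16,-25) [heading=180, draw]
BK 2: (-16,-25) -> (-14,-25) [heading=180, draw]
LT 45: heading 180 -> 225
FD 4: (-14,-25) -> (-16.828,-27.828) [heading=225, draw]
Final: pos=(-16.828,-27.828), heading=225, 9 segment(s) drawn

Segment endpoints: x in {-16.828, -16, -14, 0, 0, 0, 0, 0, 0, 6, 6}, y in {-27.828, -25, -25, -25, -25, -19, -19, -1, 0}
xmin=-16.828, ymin=-27.828, xmax=6, ymax=0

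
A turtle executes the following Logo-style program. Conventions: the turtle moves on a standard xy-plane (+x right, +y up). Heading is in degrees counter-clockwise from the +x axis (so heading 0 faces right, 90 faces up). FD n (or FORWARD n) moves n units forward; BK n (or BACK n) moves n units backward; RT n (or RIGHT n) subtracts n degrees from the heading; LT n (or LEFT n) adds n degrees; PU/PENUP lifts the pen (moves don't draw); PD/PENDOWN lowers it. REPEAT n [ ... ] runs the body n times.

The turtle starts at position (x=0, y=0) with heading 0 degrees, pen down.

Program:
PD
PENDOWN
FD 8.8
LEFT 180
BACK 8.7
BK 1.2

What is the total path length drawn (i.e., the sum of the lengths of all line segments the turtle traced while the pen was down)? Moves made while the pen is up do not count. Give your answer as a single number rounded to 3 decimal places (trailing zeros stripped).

Executing turtle program step by step:
Start: pos=(0,0), heading=0, pen down
PD: pen down
PD: pen down
FD 8.8: (0,0) -> (8.8,0) [heading=0, draw]
LT 180: heading 0 -> 180
BK 8.7: (8.8,0) -> (17.5,0) [heading=180, draw]
BK 1.2: (17.5,0) -> (18.7,0) [heading=180, draw]
Final: pos=(18.7,0), heading=180, 3 segment(s) drawn

Segment lengths:
  seg 1: (0,0) -> (8.8,0), length = 8.8
  seg 2: (8.8,0) -> (17.5,0), length = 8.7
  seg 3: (17.5,0) -> (18.7,0), length = 1.2
Total = 18.7

Answer: 18.7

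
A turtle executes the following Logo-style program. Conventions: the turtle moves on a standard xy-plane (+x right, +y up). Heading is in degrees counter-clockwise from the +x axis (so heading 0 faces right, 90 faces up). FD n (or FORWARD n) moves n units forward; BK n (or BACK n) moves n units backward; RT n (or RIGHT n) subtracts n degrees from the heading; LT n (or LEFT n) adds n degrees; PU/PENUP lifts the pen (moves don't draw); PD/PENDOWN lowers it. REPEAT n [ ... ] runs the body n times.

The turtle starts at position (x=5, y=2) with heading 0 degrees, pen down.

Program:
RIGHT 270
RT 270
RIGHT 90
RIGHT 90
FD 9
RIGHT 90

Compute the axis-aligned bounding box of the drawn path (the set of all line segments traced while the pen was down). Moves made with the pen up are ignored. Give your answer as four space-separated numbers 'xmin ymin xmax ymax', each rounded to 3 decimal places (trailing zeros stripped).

Answer: 5 2 14 2

Derivation:
Executing turtle program step by step:
Start: pos=(5,2), heading=0, pen down
RT 270: heading 0 -> 90
RT 270: heading 90 -> 180
RT 90: heading 180 -> 90
RT 90: heading 90 -> 0
FD 9: (5,2) -> (14,2) [heading=0, draw]
RT 90: heading 0 -> 270
Final: pos=(14,2), heading=270, 1 segment(s) drawn

Segment endpoints: x in {5, 14}, y in {2, 2}
xmin=5, ymin=2, xmax=14, ymax=2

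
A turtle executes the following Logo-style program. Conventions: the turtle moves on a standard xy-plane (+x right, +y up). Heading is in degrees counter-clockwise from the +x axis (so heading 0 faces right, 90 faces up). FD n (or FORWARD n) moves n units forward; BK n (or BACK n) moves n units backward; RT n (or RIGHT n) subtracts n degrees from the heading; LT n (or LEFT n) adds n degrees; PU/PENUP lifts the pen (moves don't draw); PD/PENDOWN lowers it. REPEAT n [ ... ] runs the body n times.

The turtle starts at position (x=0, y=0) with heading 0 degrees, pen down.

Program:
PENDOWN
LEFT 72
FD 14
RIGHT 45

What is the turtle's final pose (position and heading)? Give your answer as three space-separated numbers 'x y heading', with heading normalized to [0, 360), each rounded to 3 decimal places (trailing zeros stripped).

Answer: 4.326 13.315 27

Derivation:
Executing turtle program step by step:
Start: pos=(0,0), heading=0, pen down
PD: pen down
LT 72: heading 0 -> 72
FD 14: (0,0) -> (4.326,13.315) [heading=72, draw]
RT 45: heading 72 -> 27
Final: pos=(4.326,13.315), heading=27, 1 segment(s) drawn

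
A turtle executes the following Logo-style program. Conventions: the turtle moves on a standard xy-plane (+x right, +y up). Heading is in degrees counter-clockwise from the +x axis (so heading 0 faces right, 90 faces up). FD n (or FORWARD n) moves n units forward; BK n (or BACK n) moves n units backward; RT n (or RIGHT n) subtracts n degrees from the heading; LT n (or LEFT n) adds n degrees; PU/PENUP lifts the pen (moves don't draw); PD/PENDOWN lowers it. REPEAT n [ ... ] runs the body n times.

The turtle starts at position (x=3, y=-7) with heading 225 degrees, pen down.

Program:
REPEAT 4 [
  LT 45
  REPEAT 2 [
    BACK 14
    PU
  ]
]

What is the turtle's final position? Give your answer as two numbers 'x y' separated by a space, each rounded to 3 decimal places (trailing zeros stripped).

Answer: -64.598 21

Derivation:
Executing turtle program step by step:
Start: pos=(3,-7), heading=225, pen down
REPEAT 4 [
  -- iteration 1/4 --
  LT 45: heading 225 -> 270
  REPEAT 2 [
    -- iteration 1/2 --
    BK 14: (3,-7) -> (3,7) [heading=270, draw]
    PU: pen up
    -- iteration 2/2 --
    BK 14: (3,7) -> (3,21) [heading=270, move]
    PU: pen up
  ]
  -- iteration 2/4 --
  LT 45: heading 270 -> 315
  REPEAT 2 [
    -- iteration 1/2 --
    BK 14: (3,21) -> (-6.899,30.899) [heading=315, move]
    PU: pen up
    -- iteration 2/2 --
    BK 14: (-6.899,30.899) -> (-16.799,40.799) [heading=315, move]
    PU: pen up
  ]
  -- iteration 3/4 --
  LT 45: heading 315 -> 0
  REPEAT 2 [
    -- iteration 1/2 --
    BK 14: (-16.799,40.799) -> (-30.799,40.799) [heading=0, move]
    PU: pen up
    -- iteration 2/2 --
    BK 14: (-30.799,40.799) -> (-44.799,40.799) [heading=0, move]
    PU: pen up
  ]
  -- iteration 4/4 --
  LT 45: heading 0 -> 45
  REPEAT 2 [
    -- iteration 1/2 --
    BK 14: (-44.799,40.799) -> (-54.698,30.899) [heading=45, move]
    PU: pen up
    -- iteration 2/2 --
    BK 14: (-54.698,30.899) -> (-64.598,21) [heading=45, move]
    PU: pen up
  ]
]
Final: pos=(-64.598,21), heading=45, 1 segment(s) drawn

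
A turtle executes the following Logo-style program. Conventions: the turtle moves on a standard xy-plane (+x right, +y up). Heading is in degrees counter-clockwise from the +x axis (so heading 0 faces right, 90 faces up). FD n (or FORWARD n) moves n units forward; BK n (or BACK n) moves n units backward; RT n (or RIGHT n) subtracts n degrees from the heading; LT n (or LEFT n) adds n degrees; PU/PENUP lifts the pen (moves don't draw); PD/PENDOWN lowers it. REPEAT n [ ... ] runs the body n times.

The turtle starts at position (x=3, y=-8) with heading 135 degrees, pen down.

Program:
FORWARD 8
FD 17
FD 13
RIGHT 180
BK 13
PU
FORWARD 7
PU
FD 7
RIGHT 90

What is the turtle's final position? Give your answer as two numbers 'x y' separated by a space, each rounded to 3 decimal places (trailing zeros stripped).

Executing turtle program step by step:
Start: pos=(3,-8), heading=135, pen down
FD 8: (3,-8) -> (-2.657,-2.343) [heading=135, draw]
FD 17: (-2.657,-2.343) -> (-14.678,9.678) [heading=135, draw]
FD 13: (-14.678,9.678) -> (-23.87,18.87) [heading=135, draw]
RT 180: heading 135 -> 315
BK 13: (-23.87,18.87) -> (-33.062,28.062) [heading=315, draw]
PU: pen up
FD 7: (-33.062,28.062) -> (-28.113,23.113) [heading=315, move]
PU: pen up
FD 7: (-28.113,23.113) -> (-23.163,18.163) [heading=315, move]
RT 90: heading 315 -> 225
Final: pos=(-23.163,18.163), heading=225, 4 segment(s) drawn

Answer: -23.163 18.163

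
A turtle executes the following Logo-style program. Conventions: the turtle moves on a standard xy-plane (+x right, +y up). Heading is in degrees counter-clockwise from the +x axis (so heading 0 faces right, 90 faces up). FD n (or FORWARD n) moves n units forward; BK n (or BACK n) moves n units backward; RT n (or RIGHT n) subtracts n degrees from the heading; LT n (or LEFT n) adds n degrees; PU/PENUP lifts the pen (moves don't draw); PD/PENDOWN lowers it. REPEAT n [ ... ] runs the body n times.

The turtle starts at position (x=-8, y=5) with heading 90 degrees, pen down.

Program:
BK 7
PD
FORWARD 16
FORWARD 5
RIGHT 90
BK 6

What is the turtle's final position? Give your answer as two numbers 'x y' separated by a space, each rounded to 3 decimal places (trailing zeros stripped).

Answer: -14 19

Derivation:
Executing turtle program step by step:
Start: pos=(-8,5), heading=90, pen down
BK 7: (-8,5) -> (-8,-2) [heading=90, draw]
PD: pen down
FD 16: (-8,-2) -> (-8,14) [heading=90, draw]
FD 5: (-8,14) -> (-8,19) [heading=90, draw]
RT 90: heading 90 -> 0
BK 6: (-8,19) -> (-14,19) [heading=0, draw]
Final: pos=(-14,19), heading=0, 4 segment(s) drawn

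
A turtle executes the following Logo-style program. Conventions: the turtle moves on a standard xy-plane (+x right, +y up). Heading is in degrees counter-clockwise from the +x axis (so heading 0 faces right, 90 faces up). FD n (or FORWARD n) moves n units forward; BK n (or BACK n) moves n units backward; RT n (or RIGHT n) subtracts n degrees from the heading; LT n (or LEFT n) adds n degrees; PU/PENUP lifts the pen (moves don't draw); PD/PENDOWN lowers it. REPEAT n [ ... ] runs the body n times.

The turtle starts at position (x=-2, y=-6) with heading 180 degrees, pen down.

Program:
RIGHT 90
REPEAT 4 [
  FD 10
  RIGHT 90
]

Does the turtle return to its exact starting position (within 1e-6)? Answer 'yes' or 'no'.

Executing turtle program step by step:
Start: pos=(-2,-6), heading=180, pen down
RT 90: heading 180 -> 90
REPEAT 4 [
  -- iteration 1/4 --
  FD 10: (-2,-6) -> (-2,4) [heading=90, draw]
  RT 90: heading 90 -> 0
  -- iteration 2/4 --
  FD 10: (-2,4) -> (8,4) [heading=0, draw]
  RT 90: heading 0 -> 270
  -- iteration 3/4 --
  FD 10: (8,4) -> (8,-6) [heading=270, draw]
  RT 90: heading 270 -> 180
  -- iteration 4/4 --
  FD 10: (8,-6) -> (-2,-6) [heading=180, draw]
  RT 90: heading 180 -> 90
]
Final: pos=(-2,-6), heading=90, 4 segment(s) drawn

Start position: (-2, -6)
Final position: (-2, -6)
Distance = 0; < 1e-6 -> CLOSED

Answer: yes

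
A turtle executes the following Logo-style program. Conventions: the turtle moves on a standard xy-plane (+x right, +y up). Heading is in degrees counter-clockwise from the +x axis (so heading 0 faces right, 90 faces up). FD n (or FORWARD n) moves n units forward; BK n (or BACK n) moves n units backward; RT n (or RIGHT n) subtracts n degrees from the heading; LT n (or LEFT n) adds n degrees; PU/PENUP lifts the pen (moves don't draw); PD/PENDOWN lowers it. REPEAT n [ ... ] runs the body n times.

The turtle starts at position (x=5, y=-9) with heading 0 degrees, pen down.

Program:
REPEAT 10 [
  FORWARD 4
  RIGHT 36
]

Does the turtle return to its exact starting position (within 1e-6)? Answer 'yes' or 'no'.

Answer: yes

Derivation:
Executing turtle program step by step:
Start: pos=(5,-9), heading=0, pen down
REPEAT 10 [
  -- iteration 1/10 --
  FD 4: (5,-9) -> (9,-9) [heading=0, draw]
  RT 36: heading 0 -> 324
  -- iteration 2/10 --
  FD 4: (9,-9) -> (12.236,-11.351) [heading=324, draw]
  RT 36: heading 324 -> 288
  -- iteration 3/10 --
  FD 4: (12.236,-11.351) -> (13.472,-15.155) [heading=288, draw]
  RT 36: heading 288 -> 252
  -- iteration 4/10 --
  FD 4: (13.472,-15.155) -> (12.236,-18.96) [heading=252, draw]
  RT 36: heading 252 -> 216
  -- iteration 5/10 --
  FD 4: (12.236,-18.96) -> (9,-21.311) [heading=216, draw]
  RT 36: heading 216 -> 180
  -- iteration 6/10 --
  FD 4: (9,-21.311) -> (5,-21.311) [heading=180, draw]
  RT 36: heading 180 -> 144
  -- iteration 7/10 --
  FD 4: (5,-21.311) -> (1.764,-18.96) [heading=144, draw]
  RT 36: heading 144 -> 108
  -- iteration 8/10 --
  FD 4: (1.764,-18.96) -> (0.528,-15.155) [heading=108, draw]
  RT 36: heading 108 -> 72
  -- iteration 9/10 --
  FD 4: (0.528,-15.155) -> (1.764,-11.351) [heading=72, draw]
  RT 36: heading 72 -> 36
  -- iteration 10/10 --
  FD 4: (1.764,-11.351) -> (5,-9) [heading=36, draw]
  RT 36: heading 36 -> 0
]
Final: pos=(5,-9), heading=0, 10 segment(s) drawn

Start position: (5, -9)
Final position: (5, -9)
Distance = 0; < 1e-6 -> CLOSED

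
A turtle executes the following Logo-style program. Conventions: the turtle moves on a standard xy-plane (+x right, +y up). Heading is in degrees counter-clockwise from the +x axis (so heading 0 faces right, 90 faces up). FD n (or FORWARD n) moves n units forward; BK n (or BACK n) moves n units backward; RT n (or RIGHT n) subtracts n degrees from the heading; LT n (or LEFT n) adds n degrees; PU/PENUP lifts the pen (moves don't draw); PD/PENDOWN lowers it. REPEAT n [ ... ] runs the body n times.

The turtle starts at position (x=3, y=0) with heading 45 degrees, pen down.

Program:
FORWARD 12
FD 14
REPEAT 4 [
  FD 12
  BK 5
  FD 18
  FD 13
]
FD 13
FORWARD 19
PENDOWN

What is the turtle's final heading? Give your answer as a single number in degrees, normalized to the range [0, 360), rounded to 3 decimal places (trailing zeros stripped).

Executing turtle program step by step:
Start: pos=(3,0), heading=45, pen down
FD 12: (3,0) -> (11.485,8.485) [heading=45, draw]
FD 14: (11.485,8.485) -> (21.385,18.385) [heading=45, draw]
REPEAT 4 [
  -- iteration 1/4 --
  FD 12: (21.385,18.385) -> (29.87,26.87) [heading=45, draw]
  BK 5: (29.87,26.87) -> (26.335,23.335) [heading=45, draw]
  FD 18: (26.335,23.335) -> (39.062,36.062) [heading=45, draw]
  FD 13: (39.062,36.062) -> (48.255,45.255) [heading=45, draw]
  -- iteration 2/4 --
  FD 12: (48.255,45.255) -> (56.74,53.74) [heading=45, draw]
  BK 5: (56.74,53.74) -> (53.205,50.205) [heading=45, draw]
  FD 18: (53.205,50.205) -> (65.933,62.933) [heading=45, draw]
  FD 13: (65.933,62.933) -> (75.125,72.125) [heading=45, draw]
  -- iteration 3/4 --
  FD 12: (75.125,72.125) -> (83.61,80.61) [heading=45, draw]
  BK 5: (83.61,80.61) -> (80.075,77.075) [heading=45, draw]
  FD 18: (80.075,77.075) -> (92.803,89.803) [heading=45, draw]
  FD 13: (92.803,89.803) -> (101.995,98.995) [heading=45, draw]
  -- iteration 4/4 --
  FD 12: (101.995,98.995) -> (110.48,107.48) [heading=45, draw]
  BK 5: (110.48,107.48) -> (106.945,103.945) [heading=45, draw]
  FD 18: (106.945,103.945) -> (119.673,116.673) [heading=45, draw]
  FD 13: (119.673,116.673) -> (128.865,125.865) [heading=45, draw]
]
FD 13: (128.865,125.865) -> (138.057,135.057) [heading=45, draw]
FD 19: (138.057,135.057) -> (151.492,148.492) [heading=45, draw]
PD: pen down
Final: pos=(151.492,148.492), heading=45, 20 segment(s) drawn

Answer: 45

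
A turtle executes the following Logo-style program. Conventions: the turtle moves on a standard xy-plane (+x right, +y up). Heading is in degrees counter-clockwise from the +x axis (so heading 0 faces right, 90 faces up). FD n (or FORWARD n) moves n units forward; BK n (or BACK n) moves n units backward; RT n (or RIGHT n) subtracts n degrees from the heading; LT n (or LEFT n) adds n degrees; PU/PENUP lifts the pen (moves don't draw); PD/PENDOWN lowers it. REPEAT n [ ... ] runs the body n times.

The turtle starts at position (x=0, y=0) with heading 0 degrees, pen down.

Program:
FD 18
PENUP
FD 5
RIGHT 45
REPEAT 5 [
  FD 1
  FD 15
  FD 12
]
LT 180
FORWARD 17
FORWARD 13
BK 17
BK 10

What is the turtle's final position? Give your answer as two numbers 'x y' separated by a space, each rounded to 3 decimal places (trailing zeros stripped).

Answer: 119.874 -96.874

Derivation:
Executing turtle program step by step:
Start: pos=(0,0), heading=0, pen down
FD 18: (0,0) -> (18,0) [heading=0, draw]
PU: pen up
FD 5: (18,0) -> (23,0) [heading=0, move]
RT 45: heading 0 -> 315
REPEAT 5 [
  -- iteration 1/5 --
  FD 1: (23,0) -> (23.707,-0.707) [heading=315, move]
  FD 15: (23.707,-0.707) -> (34.314,-11.314) [heading=315, move]
  FD 12: (34.314,-11.314) -> (42.799,-19.799) [heading=315, move]
  -- iteration 2/5 --
  FD 1: (42.799,-19.799) -> (43.506,-20.506) [heading=315, move]
  FD 15: (43.506,-20.506) -> (54.113,-31.113) [heading=315, move]
  FD 12: (54.113,-31.113) -> (62.598,-39.598) [heading=315, move]
  -- iteration 3/5 --
  FD 1: (62.598,-39.598) -> (63.305,-40.305) [heading=315, move]
  FD 15: (63.305,-40.305) -> (73.912,-50.912) [heading=315, move]
  FD 12: (73.912,-50.912) -> (82.397,-59.397) [heading=315, move]
  -- iteration 4/5 --
  FD 1: (82.397,-59.397) -> (83.104,-60.104) [heading=315, move]
  FD 15: (83.104,-60.104) -> (93.711,-70.711) [heading=315, move]
  FD 12: (93.711,-70.711) -> (102.196,-79.196) [heading=315, move]
  -- iteration 5/5 --
  FD 1: (102.196,-79.196) -> (102.903,-79.903) [heading=315, move]
  FD 15: (102.903,-79.903) -> (113.51,-90.51) [heading=315, move]
  FD 12: (113.51,-90.51) -> (121.995,-98.995) [heading=315, move]
]
LT 180: heading 315 -> 135
FD 17: (121.995,-98.995) -> (109.974,-86.974) [heading=135, move]
FD 13: (109.974,-86.974) -> (100.782,-77.782) [heading=135, move]
BK 17: (100.782,-77.782) -> (112.803,-89.803) [heading=135, move]
BK 10: (112.803,-89.803) -> (119.874,-96.874) [heading=135, move]
Final: pos=(119.874,-96.874), heading=135, 1 segment(s) drawn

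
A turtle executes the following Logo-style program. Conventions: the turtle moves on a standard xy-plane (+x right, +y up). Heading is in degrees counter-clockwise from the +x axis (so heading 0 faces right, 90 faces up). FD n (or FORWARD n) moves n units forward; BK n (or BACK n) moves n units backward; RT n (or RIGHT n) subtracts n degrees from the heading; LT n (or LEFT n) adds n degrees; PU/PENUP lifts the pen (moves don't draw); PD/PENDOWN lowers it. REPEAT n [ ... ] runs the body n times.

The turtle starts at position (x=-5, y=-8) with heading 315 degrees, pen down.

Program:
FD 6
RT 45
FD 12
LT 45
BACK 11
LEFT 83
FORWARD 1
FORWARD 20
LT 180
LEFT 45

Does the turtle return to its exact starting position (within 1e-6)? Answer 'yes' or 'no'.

Answer: no

Derivation:
Executing turtle program step by step:
Start: pos=(-5,-8), heading=315, pen down
FD 6: (-5,-8) -> (-0.757,-12.243) [heading=315, draw]
RT 45: heading 315 -> 270
FD 12: (-0.757,-12.243) -> (-0.757,-24.243) [heading=270, draw]
LT 45: heading 270 -> 315
BK 11: (-0.757,-24.243) -> (-8.536,-16.464) [heading=315, draw]
LT 83: heading 315 -> 38
FD 1: (-8.536,-16.464) -> (-7.748,-15.849) [heading=38, draw]
FD 20: (-7.748,-15.849) -> (8.013,-3.536) [heading=38, draw]
LT 180: heading 38 -> 218
LT 45: heading 218 -> 263
Final: pos=(8.013,-3.536), heading=263, 5 segment(s) drawn

Start position: (-5, -8)
Final position: (8.013, -3.536)
Distance = 13.757; >= 1e-6 -> NOT closed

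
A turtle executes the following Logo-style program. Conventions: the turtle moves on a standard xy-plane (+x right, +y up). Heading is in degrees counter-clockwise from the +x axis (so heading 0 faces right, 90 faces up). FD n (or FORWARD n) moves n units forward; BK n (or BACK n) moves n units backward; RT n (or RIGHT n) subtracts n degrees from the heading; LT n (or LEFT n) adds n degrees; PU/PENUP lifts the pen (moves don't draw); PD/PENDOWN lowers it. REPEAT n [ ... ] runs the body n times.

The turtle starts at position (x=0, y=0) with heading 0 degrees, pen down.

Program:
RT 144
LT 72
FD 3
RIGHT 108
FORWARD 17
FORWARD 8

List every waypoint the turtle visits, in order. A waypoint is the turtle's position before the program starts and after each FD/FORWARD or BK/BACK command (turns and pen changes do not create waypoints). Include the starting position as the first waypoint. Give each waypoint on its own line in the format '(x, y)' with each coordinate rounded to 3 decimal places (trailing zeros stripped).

Answer: (0, 0)
(0.927, -2.853)
(-16.073, -2.853)
(-24.073, -2.853)

Derivation:
Executing turtle program step by step:
Start: pos=(0,0), heading=0, pen down
RT 144: heading 0 -> 216
LT 72: heading 216 -> 288
FD 3: (0,0) -> (0.927,-2.853) [heading=288, draw]
RT 108: heading 288 -> 180
FD 17: (0.927,-2.853) -> (-16.073,-2.853) [heading=180, draw]
FD 8: (-16.073,-2.853) -> (-24.073,-2.853) [heading=180, draw]
Final: pos=(-24.073,-2.853), heading=180, 3 segment(s) drawn
Waypoints (4 total):
(0, 0)
(0.927, -2.853)
(-16.073, -2.853)
(-24.073, -2.853)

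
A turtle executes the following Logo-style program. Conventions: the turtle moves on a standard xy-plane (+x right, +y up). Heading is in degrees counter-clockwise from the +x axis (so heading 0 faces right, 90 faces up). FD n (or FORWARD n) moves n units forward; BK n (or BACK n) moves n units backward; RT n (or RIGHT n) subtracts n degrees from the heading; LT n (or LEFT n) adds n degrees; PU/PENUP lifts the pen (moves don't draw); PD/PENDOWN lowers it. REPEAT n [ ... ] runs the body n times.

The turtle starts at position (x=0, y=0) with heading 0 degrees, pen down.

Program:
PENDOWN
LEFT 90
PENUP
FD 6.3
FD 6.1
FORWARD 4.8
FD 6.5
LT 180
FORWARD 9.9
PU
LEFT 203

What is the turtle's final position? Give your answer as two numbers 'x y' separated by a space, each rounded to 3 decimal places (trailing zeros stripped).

Answer: 0 13.8

Derivation:
Executing turtle program step by step:
Start: pos=(0,0), heading=0, pen down
PD: pen down
LT 90: heading 0 -> 90
PU: pen up
FD 6.3: (0,0) -> (0,6.3) [heading=90, move]
FD 6.1: (0,6.3) -> (0,12.4) [heading=90, move]
FD 4.8: (0,12.4) -> (0,17.2) [heading=90, move]
FD 6.5: (0,17.2) -> (0,23.7) [heading=90, move]
LT 180: heading 90 -> 270
FD 9.9: (0,23.7) -> (0,13.8) [heading=270, move]
PU: pen up
LT 203: heading 270 -> 113
Final: pos=(0,13.8), heading=113, 0 segment(s) drawn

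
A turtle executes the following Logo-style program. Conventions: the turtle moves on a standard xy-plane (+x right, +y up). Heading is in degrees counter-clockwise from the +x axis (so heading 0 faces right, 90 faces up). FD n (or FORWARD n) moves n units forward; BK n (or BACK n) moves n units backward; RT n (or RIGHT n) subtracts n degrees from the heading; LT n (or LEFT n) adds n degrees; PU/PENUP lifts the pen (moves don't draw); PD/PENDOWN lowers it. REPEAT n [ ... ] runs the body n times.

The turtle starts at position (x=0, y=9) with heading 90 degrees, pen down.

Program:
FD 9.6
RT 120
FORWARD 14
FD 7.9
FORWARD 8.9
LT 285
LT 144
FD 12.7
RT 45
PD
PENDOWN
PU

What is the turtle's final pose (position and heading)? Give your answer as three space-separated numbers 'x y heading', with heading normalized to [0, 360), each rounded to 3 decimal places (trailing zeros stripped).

Executing turtle program step by step:
Start: pos=(0,9), heading=90, pen down
FD 9.6: (0,9) -> (0,18.6) [heading=90, draw]
RT 120: heading 90 -> 330
FD 14: (0,18.6) -> (12.124,11.6) [heading=330, draw]
FD 7.9: (12.124,11.6) -> (18.966,7.65) [heading=330, draw]
FD 8.9: (18.966,7.65) -> (26.674,3.2) [heading=330, draw]
LT 285: heading 330 -> 255
LT 144: heading 255 -> 39
FD 12.7: (26.674,3.2) -> (36.543,11.192) [heading=39, draw]
RT 45: heading 39 -> 354
PD: pen down
PD: pen down
PU: pen up
Final: pos=(36.543,11.192), heading=354, 5 segment(s) drawn

Answer: 36.543 11.192 354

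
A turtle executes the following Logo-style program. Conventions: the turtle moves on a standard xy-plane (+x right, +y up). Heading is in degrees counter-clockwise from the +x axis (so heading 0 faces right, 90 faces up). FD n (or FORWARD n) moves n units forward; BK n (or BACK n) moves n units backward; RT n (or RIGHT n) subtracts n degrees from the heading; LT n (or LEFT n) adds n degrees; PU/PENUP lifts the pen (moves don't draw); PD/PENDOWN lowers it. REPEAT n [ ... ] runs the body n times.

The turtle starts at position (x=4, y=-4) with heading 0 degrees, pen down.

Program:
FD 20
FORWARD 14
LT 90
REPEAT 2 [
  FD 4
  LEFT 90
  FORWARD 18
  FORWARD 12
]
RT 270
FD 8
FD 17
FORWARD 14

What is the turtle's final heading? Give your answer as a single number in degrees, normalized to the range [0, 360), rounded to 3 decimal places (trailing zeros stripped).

Answer: 0

Derivation:
Executing turtle program step by step:
Start: pos=(4,-4), heading=0, pen down
FD 20: (4,-4) -> (24,-4) [heading=0, draw]
FD 14: (24,-4) -> (38,-4) [heading=0, draw]
LT 90: heading 0 -> 90
REPEAT 2 [
  -- iteration 1/2 --
  FD 4: (38,-4) -> (38,0) [heading=90, draw]
  LT 90: heading 90 -> 180
  FD 18: (38,0) -> (20,0) [heading=180, draw]
  FD 12: (20,0) -> (8,0) [heading=180, draw]
  -- iteration 2/2 --
  FD 4: (8,0) -> (4,0) [heading=180, draw]
  LT 90: heading 180 -> 270
  FD 18: (4,0) -> (4,-18) [heading=270, draw]
  FD 12: (4,-18) -> (4,-30) [heading=270, draw]
]
RT 270: heading 270 -> 0
FD 8: (4,-30) -> (12,-30) [heading=0, draw]
FD 17: (12,-30) -> (29,-30) [heading=0, draw]
FD 14: (29,-30) -> (43,-30) [heading=0, draw]
Final: pos=(43,-30), heading=0, 11 segment(s) drawn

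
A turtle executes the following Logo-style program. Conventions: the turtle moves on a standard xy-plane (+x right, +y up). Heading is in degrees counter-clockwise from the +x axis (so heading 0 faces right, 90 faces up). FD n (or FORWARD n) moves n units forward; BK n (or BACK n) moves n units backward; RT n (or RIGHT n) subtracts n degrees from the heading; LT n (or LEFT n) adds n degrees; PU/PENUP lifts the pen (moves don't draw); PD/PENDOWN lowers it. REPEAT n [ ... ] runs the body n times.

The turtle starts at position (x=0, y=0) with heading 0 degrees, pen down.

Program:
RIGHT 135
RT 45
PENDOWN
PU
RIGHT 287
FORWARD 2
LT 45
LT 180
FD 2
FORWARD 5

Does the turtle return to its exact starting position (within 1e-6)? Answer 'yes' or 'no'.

Answer: no

Derivation:
Executing turtle program step by step:
Start: pos=(0,0), heading=0, pen down
RT 135: heading 0 -> 225
RT 45: heading 225 -> 180
PD: pen down
PU: pen up
RT 287: heading 180 -> 253
FD 2: (0,0) -> (-0.585,-1.913) [heading=253, move]
LT 45: heading 253 -> 298
LT 180: heading 298 -> 118
FD 2: (-0.585,-1.913) -> (-1.524,-0.147) [heading=118, move]
FD 5: (-1.524,-0.147) -> (-3.871,4.268) [heading=118, move]
Final: pos=(-3.871,4.268), heading=118, 0 segment(s) drawn

Start position: (0, 0)
Final position: (-3.871, 4.268)
Distance = 5.762; >= 1e-6 -> NOT closed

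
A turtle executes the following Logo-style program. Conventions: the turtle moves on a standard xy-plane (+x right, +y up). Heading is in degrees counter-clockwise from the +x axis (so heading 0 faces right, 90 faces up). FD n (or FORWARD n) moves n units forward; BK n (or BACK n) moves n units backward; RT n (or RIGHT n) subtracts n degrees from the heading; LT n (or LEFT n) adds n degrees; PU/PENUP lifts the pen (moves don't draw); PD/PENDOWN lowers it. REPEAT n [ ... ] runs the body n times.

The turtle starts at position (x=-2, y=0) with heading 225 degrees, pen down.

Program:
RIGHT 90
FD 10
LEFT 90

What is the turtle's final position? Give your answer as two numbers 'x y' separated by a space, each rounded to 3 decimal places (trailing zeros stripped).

Executing turtle program step by step:
Start: pos=(-2,0), heading=225, pen down
RT 90: heading 225 -> 135
FD 10: (-2,0) -> (-9.071,7.071) [heading=135, draw]
LT 90: heading 135 -> 225
Final: pos=(-9.071,7.071), heading=225, 1 segment(s) drawn

Answer: -9.071 7.071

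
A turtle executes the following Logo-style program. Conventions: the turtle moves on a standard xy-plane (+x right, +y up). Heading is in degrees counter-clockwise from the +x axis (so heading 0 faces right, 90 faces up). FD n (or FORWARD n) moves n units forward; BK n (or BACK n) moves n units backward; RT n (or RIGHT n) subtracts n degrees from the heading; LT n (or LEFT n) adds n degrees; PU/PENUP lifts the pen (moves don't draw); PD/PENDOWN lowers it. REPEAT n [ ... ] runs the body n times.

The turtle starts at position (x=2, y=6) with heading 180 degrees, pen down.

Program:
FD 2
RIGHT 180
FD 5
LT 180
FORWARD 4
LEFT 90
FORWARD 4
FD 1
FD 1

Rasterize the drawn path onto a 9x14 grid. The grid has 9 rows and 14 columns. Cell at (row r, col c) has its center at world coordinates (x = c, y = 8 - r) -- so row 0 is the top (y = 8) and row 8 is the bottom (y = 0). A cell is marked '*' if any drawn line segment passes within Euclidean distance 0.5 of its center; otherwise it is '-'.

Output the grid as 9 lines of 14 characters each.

Segment 0: (2,6) -> (0,6)
Segment 1: (0,6) -> (5,6)
Segment 2: (5,6) -> (1,6)
Segment 3: (1,6) -> (1,2)
Segment 4: (1,2) -> (1,1)
Segment 5: (1,1) -> (1,0)

Answer: --------------
--------------
******--------
-*------------
-*------------
-*------------
-*------------
-*------------
-*------------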